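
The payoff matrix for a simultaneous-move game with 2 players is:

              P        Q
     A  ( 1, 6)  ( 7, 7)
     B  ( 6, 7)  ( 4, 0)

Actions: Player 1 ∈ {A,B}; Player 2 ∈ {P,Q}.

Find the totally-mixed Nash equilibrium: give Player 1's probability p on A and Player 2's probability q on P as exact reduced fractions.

P1 mixes 7/8 on A; P2 mixes 3/8 on P

P1 indiff ⇒ q·1+(1-q)·7 = q·6+(1-q)·4 ⇒ q(-5) = (1-q)(-3) ⇒ q = 3/8
P2 indiff ⇒ p·6+(1-p)·7 = p·7+(1-p)·0 ⇒ p(-1) = (1-p)(-7) ⇒ p = 7/8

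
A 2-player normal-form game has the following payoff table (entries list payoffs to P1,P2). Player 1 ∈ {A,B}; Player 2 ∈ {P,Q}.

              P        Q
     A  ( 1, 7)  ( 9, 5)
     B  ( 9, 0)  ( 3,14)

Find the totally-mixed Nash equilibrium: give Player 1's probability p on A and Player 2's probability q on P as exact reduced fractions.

P1 indiff ⇒ q·1+(1-q)·9 = q·9+(1-q)·3 ⇒ q(-8) = (1-q)(-6) ⇒ q = 3/7
P2 indiff ⇒ p·7+(1-p)·0 = p·5+(1-p)·14 ⇒ p(2) = (1-p)(14) ⇒ p = 7/8

P1 mixes 7/8 on A; P2 mixes 3/7 on P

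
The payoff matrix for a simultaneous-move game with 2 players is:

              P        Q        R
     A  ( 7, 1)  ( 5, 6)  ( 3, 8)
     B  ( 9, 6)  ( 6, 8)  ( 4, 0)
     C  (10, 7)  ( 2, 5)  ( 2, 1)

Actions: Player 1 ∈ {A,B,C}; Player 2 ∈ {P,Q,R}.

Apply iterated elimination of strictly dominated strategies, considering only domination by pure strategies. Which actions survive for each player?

IESDS → P1:{B,C} P2:{P,Q}

P1 drop A (B beats it: P:9>7 Q:6>5 R:4>3)
P2 drop R (P beats it: B:6>0 C:7>1)
P1→{B,C} P2→{P,Q}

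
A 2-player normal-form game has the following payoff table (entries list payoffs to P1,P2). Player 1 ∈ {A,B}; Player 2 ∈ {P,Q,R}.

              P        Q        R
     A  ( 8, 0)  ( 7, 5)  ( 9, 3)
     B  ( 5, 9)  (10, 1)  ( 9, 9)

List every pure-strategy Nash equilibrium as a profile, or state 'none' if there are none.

NE set: (B,R)

(A,P): not NE [P2→Q gives 5>0]
(A,Q): not NE [P1→B gives 10>7]
(A,R): not NE [P2→Q gives 5>3]
(B,P): not NE [P1→A gives 8>5]
(B,Q): not NE [P2→R gives 9>1]
(B,R): NE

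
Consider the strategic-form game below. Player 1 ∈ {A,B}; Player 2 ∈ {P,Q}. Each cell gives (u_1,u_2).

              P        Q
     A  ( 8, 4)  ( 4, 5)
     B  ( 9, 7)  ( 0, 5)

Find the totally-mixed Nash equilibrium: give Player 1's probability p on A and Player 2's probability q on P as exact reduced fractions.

P1 indiff ⇒ q·8+(1-q)·4 = q·9+(1-q)·0 ⇒ q(-1) = (1-q)(-4) ⇒ q = 4/5
P2 indiff ⇒ p·4+(1-p)·7 = p·5+(1-p)·5 ⇒ p(-1) = (1-p)(-2) ⇒ p = 2/3

p=2/3, q=4/5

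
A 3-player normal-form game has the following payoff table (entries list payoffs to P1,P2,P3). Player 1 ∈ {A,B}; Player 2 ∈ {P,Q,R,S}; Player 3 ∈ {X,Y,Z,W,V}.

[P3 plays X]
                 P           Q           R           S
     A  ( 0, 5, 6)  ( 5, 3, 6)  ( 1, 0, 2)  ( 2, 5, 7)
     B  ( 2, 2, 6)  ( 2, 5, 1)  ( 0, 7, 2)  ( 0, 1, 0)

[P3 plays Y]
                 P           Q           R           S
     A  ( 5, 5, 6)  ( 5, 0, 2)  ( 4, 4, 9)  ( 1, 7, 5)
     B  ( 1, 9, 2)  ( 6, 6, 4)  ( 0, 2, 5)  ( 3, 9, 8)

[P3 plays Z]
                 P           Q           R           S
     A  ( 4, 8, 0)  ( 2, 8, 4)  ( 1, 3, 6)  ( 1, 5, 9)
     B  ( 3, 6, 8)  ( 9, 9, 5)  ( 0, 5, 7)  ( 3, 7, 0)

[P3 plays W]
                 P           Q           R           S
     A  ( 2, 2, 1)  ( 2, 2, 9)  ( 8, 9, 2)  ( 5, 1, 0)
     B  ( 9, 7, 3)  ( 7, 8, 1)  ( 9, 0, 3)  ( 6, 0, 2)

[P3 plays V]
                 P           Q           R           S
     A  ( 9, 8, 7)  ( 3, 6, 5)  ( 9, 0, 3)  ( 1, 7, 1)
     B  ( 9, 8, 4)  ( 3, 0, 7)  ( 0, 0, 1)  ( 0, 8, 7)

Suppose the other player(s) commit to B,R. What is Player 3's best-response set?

u_3(X vs B,R) = 2
u_3(Y vs B,R) = 5
u_3(Z vs B,R) = 7
u_3(W vs B,R) = 3
u_3(V vs B,R) = 1
max payoff 7 at {Z}

P3 best: {Z}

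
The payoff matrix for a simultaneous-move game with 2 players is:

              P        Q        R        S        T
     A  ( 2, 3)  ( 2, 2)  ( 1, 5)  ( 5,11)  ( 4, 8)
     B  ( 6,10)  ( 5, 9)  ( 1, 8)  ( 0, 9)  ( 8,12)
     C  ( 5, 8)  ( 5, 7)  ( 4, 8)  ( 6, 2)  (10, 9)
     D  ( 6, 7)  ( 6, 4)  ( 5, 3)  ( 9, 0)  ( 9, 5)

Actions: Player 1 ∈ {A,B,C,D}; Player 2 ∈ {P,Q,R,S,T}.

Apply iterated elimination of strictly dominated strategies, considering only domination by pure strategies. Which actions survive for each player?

P1 drop A (C beats it: P:5>2 Q:5>2 R:4>1 S:6>5 T:10>4)
P2 drop Q (P beats it: B:10>9 C:8>7 D:7>4)
P2 drop R (T beats it: B:12>8 C:9>8 D:5>3)
P2 drop S (P beats it: B:10>9 C:8>2 D:7>0)
P1→{B,C,D} P2→{P,T}

Remaining: P1:{B,C,D} P2:{P,T}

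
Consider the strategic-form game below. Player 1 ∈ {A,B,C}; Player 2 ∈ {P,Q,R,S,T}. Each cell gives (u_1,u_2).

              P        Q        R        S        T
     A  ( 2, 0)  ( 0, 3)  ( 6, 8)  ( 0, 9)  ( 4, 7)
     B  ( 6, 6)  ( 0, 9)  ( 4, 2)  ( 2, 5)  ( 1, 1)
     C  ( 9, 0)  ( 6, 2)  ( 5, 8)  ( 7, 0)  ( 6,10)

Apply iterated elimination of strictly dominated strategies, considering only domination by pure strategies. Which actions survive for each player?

IESDS → P1:{A,C} P2:{R,S,T}

P1 drop B (C beats it: P:9>6 Q:6>0 R:5>4 S:7>2 T:6>1)
P2 drop P (Q beats it: A:3>0 C:2>0)
P2 drop Q (R beats it: A:8>3 C:8>2)
P1→{A,C} P2→{R,S,T}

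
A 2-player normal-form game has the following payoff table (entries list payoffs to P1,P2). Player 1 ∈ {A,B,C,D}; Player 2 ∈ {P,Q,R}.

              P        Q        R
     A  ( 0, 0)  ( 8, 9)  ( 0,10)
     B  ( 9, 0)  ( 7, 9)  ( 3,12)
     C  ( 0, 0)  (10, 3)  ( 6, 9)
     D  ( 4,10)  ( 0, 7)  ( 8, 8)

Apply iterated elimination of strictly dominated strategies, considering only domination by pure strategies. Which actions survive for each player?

Remaining: P1:{B,D} P2:{P,R}

P2 drop Q (R beats it: A:10>9 B:12>9 C:9>3 D:8>7)
P1 drop A (B beats it: P:9>0 R:3>0)
P1 drop C (D beats it: P:4>0 R:8>6)
P1→{B,D} P2→{P,R}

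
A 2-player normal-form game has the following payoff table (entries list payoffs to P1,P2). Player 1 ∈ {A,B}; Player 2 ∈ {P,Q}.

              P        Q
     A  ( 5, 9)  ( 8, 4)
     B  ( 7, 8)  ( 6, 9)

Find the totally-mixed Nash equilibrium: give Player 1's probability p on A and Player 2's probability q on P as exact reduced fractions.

p=1/6, q=1/2

P1 indiff ⇒ q·5+(1-q)·8 = q·7+(1-q)·6 ⇒ q(-2) = (1-q)(-2) ⇒ q = 1/2
P2 indiff ⇒ p·9+(1-p)·8 = p·4+(1-p)·9 ⇒ p(5) = (1-p)(1) ⇒ p = 1/6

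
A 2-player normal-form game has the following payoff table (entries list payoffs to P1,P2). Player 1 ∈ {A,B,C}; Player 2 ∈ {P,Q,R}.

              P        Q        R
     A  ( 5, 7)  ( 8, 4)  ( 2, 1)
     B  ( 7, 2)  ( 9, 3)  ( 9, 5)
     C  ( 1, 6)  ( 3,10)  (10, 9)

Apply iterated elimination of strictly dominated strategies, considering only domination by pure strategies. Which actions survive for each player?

Survivors P1:{B,C} P2:{Q,R}

P1 drop A (B beats it: P:7>5 Q:9>8 R:9>2)
P2 drop P (Q beats it: B:3>2 C:10>6)
P1→{B,C} P2→{Q,R}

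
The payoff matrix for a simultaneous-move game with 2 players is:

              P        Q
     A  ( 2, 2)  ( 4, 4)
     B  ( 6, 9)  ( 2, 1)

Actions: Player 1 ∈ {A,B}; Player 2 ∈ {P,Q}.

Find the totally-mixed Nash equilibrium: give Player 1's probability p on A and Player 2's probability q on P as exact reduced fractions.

P1 indiff ⇒ q·2+(1-q)·4 = q·6+(1-q)·2 ⇒ q(-4) = (1-q)(-2) ⇒ q = 1/3
P2 indiff ⇒ p·2+(1-p)·9 = p·4+(1-p)·1 ⇒ p(-2) = (1-p)(-8) ⇒ p = 4/5

p=4/5, q=1/3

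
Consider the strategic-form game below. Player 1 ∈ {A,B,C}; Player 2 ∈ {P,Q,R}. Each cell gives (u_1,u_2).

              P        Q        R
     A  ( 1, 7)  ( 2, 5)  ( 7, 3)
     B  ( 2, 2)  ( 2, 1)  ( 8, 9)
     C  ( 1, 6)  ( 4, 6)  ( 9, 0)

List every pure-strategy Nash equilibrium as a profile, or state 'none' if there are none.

NE set: (C,Q)

(A,P): not NE [P1→B gives 2>1]
(A,Q): not NE [P1→C gives 4>2; P2→P gives 7>5]
(A,R): not NE [P1→C gives 9>7; P2→P gives 7>3]
(B,P): not NE [P2→R gives 9>2]
(B,Q): not NE [P1→C gives 4>2; P2→R gives 9>1]
(B,R): not NE [P1→C gives 9>8]
(C,P): not NE [P1→B gives 2>1]
(C,Q): NE
(C,R): not NE [P2→Q gives 6>0]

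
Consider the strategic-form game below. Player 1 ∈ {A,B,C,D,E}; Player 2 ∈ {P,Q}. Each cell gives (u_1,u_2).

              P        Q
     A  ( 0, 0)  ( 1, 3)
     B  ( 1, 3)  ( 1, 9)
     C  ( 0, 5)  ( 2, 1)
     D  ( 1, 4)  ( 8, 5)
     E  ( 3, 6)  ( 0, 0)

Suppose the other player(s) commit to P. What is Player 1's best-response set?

argmax u_1 = {E}

u_1(A vs P) = 0
u_1(B vs P) = 1
u_1(C vs P) = 0
u_1(D vs P) = 1
u_1(E vs P) = 3
max payoff 3 at {E}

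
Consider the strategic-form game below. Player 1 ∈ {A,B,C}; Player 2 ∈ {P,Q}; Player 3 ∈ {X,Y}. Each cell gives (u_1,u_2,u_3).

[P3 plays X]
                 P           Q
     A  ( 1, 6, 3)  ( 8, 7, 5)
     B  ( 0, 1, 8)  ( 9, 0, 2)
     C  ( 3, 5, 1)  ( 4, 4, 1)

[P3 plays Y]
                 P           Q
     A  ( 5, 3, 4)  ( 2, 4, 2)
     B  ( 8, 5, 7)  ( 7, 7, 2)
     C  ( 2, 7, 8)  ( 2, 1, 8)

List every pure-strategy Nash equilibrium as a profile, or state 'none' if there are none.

(A,P,X): not NE [P1→C gives 3>1; P2→Q gives 7>6; P3→Y gives 4>3]
(A,P,Y): not NE [P1→B gives 8>5; P2→Q gives 4>3]
(A,Q,X): not NE [P1→B gives 9>8]
(A,Q,Y): not NE [P1→B gives 7>2; P3→X gives 5>2]
(B,P,X): not NE [P1→C gives 3>0]
(B,P,Y): not NE [P2→Q gives 7>5; P3→X gives 8>7]
(B,Q,X): not NE [P2→P gives 1>0]
(B,Q,Y): NE
(C,P,X): not NE [P3→Y gives 8>1]
(C,P,Y): not NE [P1→B gives 8>2]
(C,Q,X): not NE [P1→B gives 9>4; P2→P gives 5>4; P3→Y gives 8>1]
(C,Q,Y): not NE [P1→B gives 7>2; P2→P gives 7>1]

NE set: (B,Q,Y)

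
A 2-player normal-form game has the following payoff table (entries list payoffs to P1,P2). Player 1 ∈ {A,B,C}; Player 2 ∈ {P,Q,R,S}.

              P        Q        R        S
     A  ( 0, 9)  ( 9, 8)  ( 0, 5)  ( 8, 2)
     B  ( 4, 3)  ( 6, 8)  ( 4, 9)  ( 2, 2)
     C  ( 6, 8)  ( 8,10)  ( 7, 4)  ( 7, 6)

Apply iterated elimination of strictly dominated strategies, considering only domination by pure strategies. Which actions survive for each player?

P1 drop B (C beats it: P:6>4 Q:8>6 R:7>4 S:7>2)
P2 drop R (P beats it: A:9>5 C:8>4)
P2 drop S (P beats it: A:9>2 C:8>6)
P1→{A,C} P2→{P,Q}

Survivors P1:{A,C} P2:{P,Q}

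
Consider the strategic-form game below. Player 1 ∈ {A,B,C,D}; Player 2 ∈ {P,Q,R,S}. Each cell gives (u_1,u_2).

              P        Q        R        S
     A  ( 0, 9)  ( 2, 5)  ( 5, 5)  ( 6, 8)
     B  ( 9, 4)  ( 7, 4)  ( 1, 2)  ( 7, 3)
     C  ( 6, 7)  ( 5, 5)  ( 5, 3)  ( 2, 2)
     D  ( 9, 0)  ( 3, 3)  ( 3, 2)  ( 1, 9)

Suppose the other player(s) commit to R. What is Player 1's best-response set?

u_1(A vs R) = 5
u_1(B vs R) = 1
u_1(C vs R) = 5
u_1(D vs R) = 3
max payoff 5 at {A,C}

BR_1 = {A,C}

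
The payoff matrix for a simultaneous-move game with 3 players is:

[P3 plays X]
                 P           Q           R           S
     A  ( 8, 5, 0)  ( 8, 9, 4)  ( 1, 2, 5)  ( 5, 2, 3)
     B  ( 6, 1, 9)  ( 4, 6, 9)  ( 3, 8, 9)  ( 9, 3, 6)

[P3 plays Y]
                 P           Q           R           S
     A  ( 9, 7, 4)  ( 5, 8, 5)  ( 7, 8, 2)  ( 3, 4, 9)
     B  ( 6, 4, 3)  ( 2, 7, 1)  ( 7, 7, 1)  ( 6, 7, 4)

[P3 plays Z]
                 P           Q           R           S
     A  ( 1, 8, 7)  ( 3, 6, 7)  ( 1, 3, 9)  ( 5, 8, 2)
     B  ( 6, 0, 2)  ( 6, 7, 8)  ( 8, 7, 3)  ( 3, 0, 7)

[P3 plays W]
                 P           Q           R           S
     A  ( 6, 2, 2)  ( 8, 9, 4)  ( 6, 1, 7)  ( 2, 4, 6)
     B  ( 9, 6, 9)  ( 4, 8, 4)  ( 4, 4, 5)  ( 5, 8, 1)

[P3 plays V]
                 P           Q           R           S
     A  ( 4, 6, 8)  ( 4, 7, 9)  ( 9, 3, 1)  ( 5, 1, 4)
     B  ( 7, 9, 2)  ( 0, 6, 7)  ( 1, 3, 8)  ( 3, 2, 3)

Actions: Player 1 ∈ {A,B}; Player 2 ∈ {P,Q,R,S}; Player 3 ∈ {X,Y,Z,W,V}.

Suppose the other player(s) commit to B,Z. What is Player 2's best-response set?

u_2(P vs B,Z) = 0
u_2(Q vs B,Z) = 7
u_2(R vs B,Z) = 7
u_2(S vs B,Z) = 0
max payoff 7 at {Q,R}

BR_2 = {Q,R}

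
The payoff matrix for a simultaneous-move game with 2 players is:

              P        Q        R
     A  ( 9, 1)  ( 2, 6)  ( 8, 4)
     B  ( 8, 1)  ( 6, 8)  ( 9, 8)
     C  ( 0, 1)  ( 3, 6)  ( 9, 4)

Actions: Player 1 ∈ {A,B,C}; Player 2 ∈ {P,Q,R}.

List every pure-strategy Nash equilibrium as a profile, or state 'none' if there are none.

Nash profiles: (B,Q), (B,R)

(A,P): not NE [P2→Q gives 6>1]
(A,Q): not NE [P1→B gives 6>2]
(A,R): not NE [P1→C gives 9>8; P2→Q gives 6>4]
(B,P): not NE [P1→A gives 9>8; P2→R gives 8>1]
(B,Q): NE
(B,R): NE
(C,P): not NE [P1→A gives 9>0; P2→Q gives 6>1]
(C,Q): not NE [P1→B gives 6>3]
(C,R): not NE [P2→Q gives 6>4]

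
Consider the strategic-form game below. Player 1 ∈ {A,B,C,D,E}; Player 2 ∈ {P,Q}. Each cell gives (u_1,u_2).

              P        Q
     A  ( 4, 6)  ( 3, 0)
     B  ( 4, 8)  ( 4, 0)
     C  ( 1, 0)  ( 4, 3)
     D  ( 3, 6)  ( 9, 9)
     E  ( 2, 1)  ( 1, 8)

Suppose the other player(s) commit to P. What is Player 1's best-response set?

u_1(A vs P) = 4
u_1(B vs P) = 4
u_1(C vs P) = 1
u_1(D vs P) = 3
u_1(E vs P) = 2
max payoff 4 at {A,B}

argmax u_1 = {A,B}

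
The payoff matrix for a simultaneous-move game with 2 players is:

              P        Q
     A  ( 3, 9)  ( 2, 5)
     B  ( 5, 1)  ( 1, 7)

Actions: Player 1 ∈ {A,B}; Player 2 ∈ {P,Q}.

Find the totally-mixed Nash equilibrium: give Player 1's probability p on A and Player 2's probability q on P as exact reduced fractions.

P1 mixes 3/5 on A; P2 mixes 1/3 on P

P1 indiff ⇒ q·3+(1-q)·2 = q·5+(1-q)·1 ⇒ q(-2) = (1-q)(-1) ⇒ q = 1/3
P2 indiff ⇒ p·9+(1-p)·1 = p·5+(1-p)·7 ⇒ p(4) = (1-p)(6) ⇒ p = 3/5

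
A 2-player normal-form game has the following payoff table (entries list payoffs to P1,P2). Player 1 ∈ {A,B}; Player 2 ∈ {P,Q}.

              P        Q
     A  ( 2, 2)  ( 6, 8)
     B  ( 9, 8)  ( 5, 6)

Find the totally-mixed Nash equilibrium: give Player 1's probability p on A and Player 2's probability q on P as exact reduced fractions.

P1 indiff ⇒ q·2+(1-q)·6 = q·9+(1-q)·5 ⇒ q(-7) = (1-q)(-1) ⇒ q = 1/8
P2 indiff ⇒ p·2+(1-p)·8 = p·8+(1-p)·6 ⇒ p(-6) = (1-p)(-2) ⇒ p = 1/4

(p,q) = (1/4, 1/8)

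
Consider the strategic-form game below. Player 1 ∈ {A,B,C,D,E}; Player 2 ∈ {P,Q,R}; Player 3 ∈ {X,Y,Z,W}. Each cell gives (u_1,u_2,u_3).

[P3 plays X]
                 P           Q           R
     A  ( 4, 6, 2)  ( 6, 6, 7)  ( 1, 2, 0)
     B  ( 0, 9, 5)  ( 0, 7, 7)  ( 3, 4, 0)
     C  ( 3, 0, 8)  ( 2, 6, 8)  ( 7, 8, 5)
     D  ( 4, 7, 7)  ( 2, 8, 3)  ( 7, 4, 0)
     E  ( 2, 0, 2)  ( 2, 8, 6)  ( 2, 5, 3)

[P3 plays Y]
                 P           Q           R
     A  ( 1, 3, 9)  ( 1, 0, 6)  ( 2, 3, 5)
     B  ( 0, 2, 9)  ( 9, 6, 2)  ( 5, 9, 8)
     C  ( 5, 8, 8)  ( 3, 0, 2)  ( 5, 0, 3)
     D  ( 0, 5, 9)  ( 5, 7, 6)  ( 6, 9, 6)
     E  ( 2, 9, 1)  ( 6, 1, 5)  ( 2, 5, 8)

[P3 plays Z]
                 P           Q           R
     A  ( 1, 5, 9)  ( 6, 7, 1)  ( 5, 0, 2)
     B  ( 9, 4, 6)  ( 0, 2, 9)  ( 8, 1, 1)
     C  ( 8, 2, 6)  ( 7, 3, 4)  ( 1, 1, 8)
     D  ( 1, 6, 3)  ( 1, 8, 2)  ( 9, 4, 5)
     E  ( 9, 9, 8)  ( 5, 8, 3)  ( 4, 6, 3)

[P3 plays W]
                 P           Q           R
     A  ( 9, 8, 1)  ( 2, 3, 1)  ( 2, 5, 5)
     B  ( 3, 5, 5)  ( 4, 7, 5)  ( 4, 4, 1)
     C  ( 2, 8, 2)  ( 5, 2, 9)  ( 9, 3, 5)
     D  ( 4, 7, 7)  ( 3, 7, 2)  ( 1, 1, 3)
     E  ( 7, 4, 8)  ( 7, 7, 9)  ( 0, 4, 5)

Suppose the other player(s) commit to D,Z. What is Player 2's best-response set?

u_2(P vs D,Z) = 6
u_2(Q vs D,Z) = 8
u_2(R vs D,Z) = 4
max payoff 8 at {Q}

P2 best: {Q}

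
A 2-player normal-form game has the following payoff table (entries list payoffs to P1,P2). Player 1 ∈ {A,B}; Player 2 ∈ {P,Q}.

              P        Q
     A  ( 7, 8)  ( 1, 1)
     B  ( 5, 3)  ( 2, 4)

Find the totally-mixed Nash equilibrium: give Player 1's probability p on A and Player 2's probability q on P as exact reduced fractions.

P1 indiff ⇒ q·7+(1-q)·1 = q·5+(1-q)·2 ⇒ q(2) = (1-q)(1) ⇒ q = 1/3
P2 indiff ⇒ p·8+(1-p)·3 = p·1+(1-p)·4 ⇒ p(7) = (1-p)(1) ⇒ p = 1/8

P1 mixes 1/8 on A; P2 mixes 1/3 on P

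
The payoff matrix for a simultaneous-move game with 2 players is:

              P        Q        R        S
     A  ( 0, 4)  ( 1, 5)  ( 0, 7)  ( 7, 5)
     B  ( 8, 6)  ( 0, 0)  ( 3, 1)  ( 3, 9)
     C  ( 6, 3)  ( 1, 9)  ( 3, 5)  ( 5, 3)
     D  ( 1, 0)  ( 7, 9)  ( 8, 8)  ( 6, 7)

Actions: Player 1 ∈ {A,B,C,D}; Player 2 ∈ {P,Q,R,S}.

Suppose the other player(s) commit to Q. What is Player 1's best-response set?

argmax u_1 = {D}

u_1(A vs Q) = 1
u_1(B vs Q) = 0
u_1(C vs Q) = 1
u_1(D vs Q) = 7
max payoff 7 at {D}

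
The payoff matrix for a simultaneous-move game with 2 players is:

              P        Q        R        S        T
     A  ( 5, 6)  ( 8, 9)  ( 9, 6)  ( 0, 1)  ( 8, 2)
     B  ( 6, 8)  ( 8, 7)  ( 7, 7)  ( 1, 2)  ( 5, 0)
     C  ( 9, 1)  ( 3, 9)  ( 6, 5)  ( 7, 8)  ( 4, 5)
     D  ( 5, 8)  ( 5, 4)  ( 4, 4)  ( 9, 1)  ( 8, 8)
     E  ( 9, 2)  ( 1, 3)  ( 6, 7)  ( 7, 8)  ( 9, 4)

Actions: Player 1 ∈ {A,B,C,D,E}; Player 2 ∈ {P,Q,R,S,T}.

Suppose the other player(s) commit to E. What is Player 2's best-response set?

u_2(P vs E) = 2
u_2(Q vs E) = 3
u_2(R vs E) = 7
u_2(S vs E) = 8
u_2(T vs E) = 4
max payoff 8 at {S}

P2 best: {S}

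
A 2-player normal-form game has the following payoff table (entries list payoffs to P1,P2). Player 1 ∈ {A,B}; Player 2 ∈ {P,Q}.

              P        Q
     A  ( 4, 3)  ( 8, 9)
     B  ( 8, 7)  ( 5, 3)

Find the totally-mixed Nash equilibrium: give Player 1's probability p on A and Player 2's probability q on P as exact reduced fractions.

P1 indiff ⇒ q·4+(1-q)·8 = q·8+(1-q)·5 ⇒ q(-4) = (1-q)(-3) ⇒ q = 3/7
P2 indiff ⇒ p·3+(1-p)·7 = p·9+(1-p)·3 ⇒ p(-6) = (1-p)(-4) ⇒ p = 2/5

(p,q) = (2/5, 3/7)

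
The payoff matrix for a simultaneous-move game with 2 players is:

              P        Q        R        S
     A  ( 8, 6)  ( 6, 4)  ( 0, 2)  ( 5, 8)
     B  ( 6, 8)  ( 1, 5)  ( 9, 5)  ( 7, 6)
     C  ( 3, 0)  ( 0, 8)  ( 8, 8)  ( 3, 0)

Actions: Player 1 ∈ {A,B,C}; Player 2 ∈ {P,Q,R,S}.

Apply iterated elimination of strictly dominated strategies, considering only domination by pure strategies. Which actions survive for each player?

Remaining: P1:{A,B} P2:{P,S}

P1 drop C (B beats it: P:6>3 Q:1>0 R:9>8 S:7>3)
P2 drop Q (P beats it: A:6>4 B:8>5)
P2 drop R (P beats it: A:6>2 B:8>5)
P1→{A,B} P2→{P,S}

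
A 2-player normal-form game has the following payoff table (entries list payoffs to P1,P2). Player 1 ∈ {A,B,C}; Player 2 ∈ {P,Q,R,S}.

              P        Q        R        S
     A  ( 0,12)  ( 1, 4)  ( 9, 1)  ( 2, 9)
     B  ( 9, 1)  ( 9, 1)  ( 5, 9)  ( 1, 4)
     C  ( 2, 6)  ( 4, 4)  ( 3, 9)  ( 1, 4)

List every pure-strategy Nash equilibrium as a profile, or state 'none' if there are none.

(A,P): not NE [P1→B gives 9>0]
(A,Q): not NE [P1→B gives 9>1; P2→P gives 12>4]
(A,R): not NE [P2→P gives 12>1]
(A,S): not NE [P2→P gives 12>9]
(B,P): not NE [P2→R gives 9>1]
(B,Q): not NE [P2→R gives 9>1]
(B,R): not NE [P1→A gives 9>5]
(B,S): not NE [P1→A gives 2>1; P2→R gives 9>4]
(C,P): not NE [P1→B gives 9>2; P2→R gives 9>6]
(C,Q): not NE [P1→B gives 9>4; P2→R gives 9>4]
(C,R): not NE [P1→A gives 9>3]
(C,S): not NE [P1→A gives 2>1; P2→R gives 9>4]

Equilibria: none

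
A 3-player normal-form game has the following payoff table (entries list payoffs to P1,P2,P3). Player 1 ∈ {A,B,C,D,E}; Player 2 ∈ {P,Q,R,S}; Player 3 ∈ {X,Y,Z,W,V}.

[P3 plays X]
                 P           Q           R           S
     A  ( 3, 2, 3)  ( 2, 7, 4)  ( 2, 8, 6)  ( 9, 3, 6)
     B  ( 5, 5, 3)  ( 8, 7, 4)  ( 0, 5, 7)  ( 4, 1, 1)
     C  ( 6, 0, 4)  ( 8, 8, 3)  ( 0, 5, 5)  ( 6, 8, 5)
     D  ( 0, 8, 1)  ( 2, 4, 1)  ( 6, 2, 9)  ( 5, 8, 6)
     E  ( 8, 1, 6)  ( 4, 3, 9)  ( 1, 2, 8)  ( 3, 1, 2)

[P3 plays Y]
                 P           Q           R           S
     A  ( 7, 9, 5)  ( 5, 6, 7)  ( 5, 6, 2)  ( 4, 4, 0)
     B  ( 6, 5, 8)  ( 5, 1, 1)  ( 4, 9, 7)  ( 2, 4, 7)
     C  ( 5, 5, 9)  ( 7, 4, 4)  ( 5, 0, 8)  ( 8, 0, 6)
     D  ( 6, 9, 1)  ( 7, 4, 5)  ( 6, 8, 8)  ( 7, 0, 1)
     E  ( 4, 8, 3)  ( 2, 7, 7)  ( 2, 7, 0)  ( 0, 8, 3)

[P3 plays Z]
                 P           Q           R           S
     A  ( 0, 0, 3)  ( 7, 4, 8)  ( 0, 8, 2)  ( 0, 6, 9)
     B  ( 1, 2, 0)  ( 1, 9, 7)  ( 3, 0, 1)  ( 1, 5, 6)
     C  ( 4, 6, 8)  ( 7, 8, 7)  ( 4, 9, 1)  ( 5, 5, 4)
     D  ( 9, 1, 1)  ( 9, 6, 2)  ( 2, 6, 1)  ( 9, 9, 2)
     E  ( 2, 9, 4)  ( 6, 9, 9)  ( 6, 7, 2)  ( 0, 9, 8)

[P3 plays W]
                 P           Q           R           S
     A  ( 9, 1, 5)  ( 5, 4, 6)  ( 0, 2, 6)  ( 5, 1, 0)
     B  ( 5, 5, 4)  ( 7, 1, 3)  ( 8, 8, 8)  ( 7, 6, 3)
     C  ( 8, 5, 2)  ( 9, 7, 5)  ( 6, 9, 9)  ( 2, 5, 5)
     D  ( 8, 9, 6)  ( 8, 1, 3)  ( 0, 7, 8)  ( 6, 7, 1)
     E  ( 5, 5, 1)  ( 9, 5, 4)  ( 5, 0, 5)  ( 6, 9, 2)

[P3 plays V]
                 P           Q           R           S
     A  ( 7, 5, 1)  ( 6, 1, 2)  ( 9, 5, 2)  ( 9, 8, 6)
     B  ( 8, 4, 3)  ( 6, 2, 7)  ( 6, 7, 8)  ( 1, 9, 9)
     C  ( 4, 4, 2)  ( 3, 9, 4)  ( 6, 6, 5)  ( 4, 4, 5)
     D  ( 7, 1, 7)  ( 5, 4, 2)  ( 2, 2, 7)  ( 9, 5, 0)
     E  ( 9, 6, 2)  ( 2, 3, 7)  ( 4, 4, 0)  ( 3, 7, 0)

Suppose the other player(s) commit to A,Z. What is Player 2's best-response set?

BR_2 = {R}

u_2(P vs A,Z) = 0
u_2(Q vs A,Z) = 4
u_2(R vs A,Z) = 8
u_2(S vs A,Z) = 6
max payoff 8 at {R}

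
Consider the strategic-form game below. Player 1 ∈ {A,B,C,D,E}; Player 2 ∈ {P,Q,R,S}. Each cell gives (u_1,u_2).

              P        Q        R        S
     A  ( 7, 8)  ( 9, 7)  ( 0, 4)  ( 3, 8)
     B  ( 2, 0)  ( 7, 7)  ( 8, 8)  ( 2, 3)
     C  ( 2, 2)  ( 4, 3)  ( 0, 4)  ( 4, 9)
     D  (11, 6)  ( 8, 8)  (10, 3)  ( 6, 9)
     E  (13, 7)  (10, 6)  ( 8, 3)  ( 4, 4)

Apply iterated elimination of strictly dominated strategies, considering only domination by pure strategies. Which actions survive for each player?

Remaining: P1:{D,E} P2:{P,Q,S}

P1 drop A (E beats it: P:13>7 Q:10>9 R:8>0 S:4>3)
P1 drop B (D beats it: P:11>2 Q:8>7 R:10>8 S:6>2)
P1 drop C (D beats it: P:11>2 Q:8>4 R:10>0 S:6>4)
P2 drop R (P beats it: D:6>3 E:7>3)
P1→{D,E} P2→{P,Q,S}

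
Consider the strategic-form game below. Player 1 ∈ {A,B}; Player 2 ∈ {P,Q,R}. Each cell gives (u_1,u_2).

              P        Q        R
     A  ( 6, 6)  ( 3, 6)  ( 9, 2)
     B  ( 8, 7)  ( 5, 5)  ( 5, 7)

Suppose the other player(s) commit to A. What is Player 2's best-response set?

u_2(P vs A) = 6
u_2(Q vs A) = 6
u_2(R vs A) = 2
max payoff 6 at {P,Q}

P2 best: {P,Q}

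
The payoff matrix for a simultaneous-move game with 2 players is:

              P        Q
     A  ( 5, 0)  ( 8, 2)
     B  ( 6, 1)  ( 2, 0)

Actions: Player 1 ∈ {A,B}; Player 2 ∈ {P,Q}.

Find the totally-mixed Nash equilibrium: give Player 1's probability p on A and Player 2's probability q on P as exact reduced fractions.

P1 indiff ⇒ q·5+(1-q)·8 = q·6+(1-q)·2 ⇒ q(-1) = (1-q)(-6) ⇒ q = 6/7
P2 indiff ⇒ p·0+(1-p)·1 = p·2+(1-p)·0 ⇒ p(-2) = (1-p)(-1) ⇒ p = 1/3

p=1/3, q=6/7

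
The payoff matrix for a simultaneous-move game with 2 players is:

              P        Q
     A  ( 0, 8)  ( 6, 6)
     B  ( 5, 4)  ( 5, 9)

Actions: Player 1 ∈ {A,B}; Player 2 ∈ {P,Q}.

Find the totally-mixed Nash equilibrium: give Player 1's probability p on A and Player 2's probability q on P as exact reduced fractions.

P1 indiff ⇒ q·0+(1-q)·6 = q·5+(1-q)·5 ⇒ q(-5) = (1-q)(-1) ⇒ q = 1/6
P2 indiff ⇒ p·8+(1-p)·4 = p·6+(1-p)·9 ⇒ p(2) = (1-p)(5) ⇒ p = 5/7

P1 mixes 5/7 on A; P2 mixes 1/6 on P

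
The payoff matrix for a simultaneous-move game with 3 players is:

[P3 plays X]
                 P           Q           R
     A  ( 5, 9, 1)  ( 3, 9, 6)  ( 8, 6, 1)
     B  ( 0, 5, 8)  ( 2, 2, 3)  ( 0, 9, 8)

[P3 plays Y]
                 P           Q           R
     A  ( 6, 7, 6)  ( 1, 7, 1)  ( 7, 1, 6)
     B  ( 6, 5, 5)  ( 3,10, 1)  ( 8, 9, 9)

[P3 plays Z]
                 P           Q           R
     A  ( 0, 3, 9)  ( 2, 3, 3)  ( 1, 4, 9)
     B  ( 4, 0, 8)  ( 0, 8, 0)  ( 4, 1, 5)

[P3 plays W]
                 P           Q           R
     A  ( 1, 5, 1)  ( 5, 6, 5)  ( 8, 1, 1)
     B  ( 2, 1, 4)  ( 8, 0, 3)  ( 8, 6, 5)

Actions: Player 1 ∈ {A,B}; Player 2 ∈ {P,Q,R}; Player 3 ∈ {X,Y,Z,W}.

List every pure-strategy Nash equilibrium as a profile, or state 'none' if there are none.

(A,P,X): not NE [P3→Z gives 9>1]
(A,P,Y): not NE [P3→Z gives 9>6]
(A,P,Z): not NE [P1→B gives 4>0; P2→R gives 4>3]
(A,P,W): not NE [P1→B gives 2>1; P2→Q gives 6>5; P3→Z gives 9>1]
(A,Q,X): NE
(A,Q,Y): not NE [P1→B gives 3>1; P3→X gives 6>1]
(A,Q,Z): not NE [P2→R gives 4>3; P3→X gives 6>3]
(A,Q,W): not NE [P1→B gives 8>5; P3→X gives 6>5]
(A,R,X): not NE [P2→Q gives 9>6; P3→Z gives 9>1]
(A,R,Y): not NE [P1→B gives 8>7; P2→Q gives 7>1; P3→Z gives 9>6]
(A,R,Z): not NE [P1→B gives 4>1]
(A,R,W): not NE [P2→Q gives 6>1; P3→Z gives 9>1]
(B,P,X): not NE [P1→A gives 5>0; P2→R gives 9>5]
(B,P,Y): not NE [P2→Q gives 10>5; P3→Z gives 8>5]
(B,P,Z): not NE [P2→Q gives 8>0]
(B,P,W): not NE [P2→R gives 6>1; P3→Z gives 8>4]
(B,Q,X): not NE [P1→A gives 3>2; P2→R gives 9>2]
(B,Q,Y): not NE [P3→W gives 3>1]
(B,Q,Z): not NE [P1→A gives 2>0; P3→W gives 3>0]
(B,Q,W): not NE [P2→R gives 6>0]
(B,R,X): not NE [P1→A gives 8>0; P3→Y gives 9>8]
(B,R,Y): not NE [P2→Q gives 10>9]
(B,R,Z): not NE [P2→Q gives 8>1; P3→Y gives 9>5]
(B,R,W): not NE [P3→Y gives 9>5]

PSNE = {(A,Q,X)}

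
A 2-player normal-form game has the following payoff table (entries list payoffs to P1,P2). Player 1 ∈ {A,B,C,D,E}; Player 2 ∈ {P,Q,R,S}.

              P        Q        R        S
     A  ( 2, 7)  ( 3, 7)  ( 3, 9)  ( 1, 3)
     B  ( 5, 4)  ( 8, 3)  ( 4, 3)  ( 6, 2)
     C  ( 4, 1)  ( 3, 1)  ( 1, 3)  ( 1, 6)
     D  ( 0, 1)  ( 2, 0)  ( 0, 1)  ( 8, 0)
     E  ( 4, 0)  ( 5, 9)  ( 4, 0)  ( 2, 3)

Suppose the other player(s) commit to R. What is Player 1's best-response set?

u_1(A vs R) = 3
u_1(B vs R) = 4
u_1(C vs R) = 1
u_1(D vs R) = 0
u_1(E vs R) = 4
max payoff 4 at {B,E}

BR_1 = {B,E}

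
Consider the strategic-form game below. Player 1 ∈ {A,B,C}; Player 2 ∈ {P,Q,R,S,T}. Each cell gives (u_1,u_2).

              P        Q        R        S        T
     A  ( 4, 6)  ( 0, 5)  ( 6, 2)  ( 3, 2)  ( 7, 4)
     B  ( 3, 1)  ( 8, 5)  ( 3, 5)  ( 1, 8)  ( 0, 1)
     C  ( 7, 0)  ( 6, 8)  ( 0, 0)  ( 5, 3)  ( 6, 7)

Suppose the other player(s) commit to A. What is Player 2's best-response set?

u_2(P vs A) = 6
u_2(Q vs A) = 5
u_2(R vs A) = 2
u_2(S vs A) = 2
u_2(T vs A) = 4
max payoff 6 at {P}

argmax u_2 = {P}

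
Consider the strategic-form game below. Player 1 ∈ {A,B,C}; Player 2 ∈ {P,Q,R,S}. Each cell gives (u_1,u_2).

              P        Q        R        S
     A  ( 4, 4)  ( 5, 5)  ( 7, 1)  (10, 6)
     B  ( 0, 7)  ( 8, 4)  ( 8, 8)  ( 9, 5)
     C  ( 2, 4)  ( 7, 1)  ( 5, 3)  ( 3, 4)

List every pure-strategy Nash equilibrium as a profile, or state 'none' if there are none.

PSNE = {(A,S), (B,R)}

(A,P): not NE [P2→S gives 6>4]
(A,Q): not NE [P1→B gives 8>5; P2→S gives 6>5]
(A,R): not NE [P1→B gives 8>7; P2→S gives 6>1]
(A,S): NE
(B,P): not NE [P1→A gives 4>0; P2→R gives 8>7]
(B,Q): not NE [P2→R gives 8>4]
(B,R): NE
(B,S): not NE [P1→A gives 10>9; P2→R gives 8>5]
(C,P): not NE [P1→A gives 4>2]
(C,Q): not NE [P1→B gives 8>7; P2→S gives 4>1]
(C,R): not NE [P1→B gives 8>5; P2→S gives 4>3]
(C,S): not NE [P1→A gives 10>3]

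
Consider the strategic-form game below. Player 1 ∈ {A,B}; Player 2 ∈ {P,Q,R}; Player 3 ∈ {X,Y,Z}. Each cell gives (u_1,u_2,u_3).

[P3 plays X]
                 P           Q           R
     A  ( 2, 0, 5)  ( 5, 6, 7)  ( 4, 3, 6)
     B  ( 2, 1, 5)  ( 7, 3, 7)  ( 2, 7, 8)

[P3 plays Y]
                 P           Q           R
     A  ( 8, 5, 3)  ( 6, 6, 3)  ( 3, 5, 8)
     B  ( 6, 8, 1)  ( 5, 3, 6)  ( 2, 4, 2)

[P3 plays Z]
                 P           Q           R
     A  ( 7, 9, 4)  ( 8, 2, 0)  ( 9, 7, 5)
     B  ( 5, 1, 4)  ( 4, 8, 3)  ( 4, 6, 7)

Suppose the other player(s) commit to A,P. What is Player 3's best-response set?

argmax u_3 = {X}

u_3(X vs A,P) = 5
u_3(Y vs A,P) = 3
u_3(Z vs A,P) = 4
max payoff 5 at {X}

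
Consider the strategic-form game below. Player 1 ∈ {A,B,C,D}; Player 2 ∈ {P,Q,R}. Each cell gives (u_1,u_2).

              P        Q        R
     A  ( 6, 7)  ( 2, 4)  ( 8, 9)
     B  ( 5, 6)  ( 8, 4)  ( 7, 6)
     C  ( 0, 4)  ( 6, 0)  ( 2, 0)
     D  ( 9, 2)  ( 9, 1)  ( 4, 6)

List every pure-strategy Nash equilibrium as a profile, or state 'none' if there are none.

(A,P): not NE [P1→D gives 9>6; P2→R gives 9>7]
(A,Q): not NE [P1→D gives 9>2; P2→R gives 9>4]
(A,R): NE
(B,P): not NE [P1→D gives 9>5]
(B,Q): not NE [P1→D gives 9>8; P2→R gives 6>4]
(B,R): not NE [P1→A gives 8>7]
(C,P): not NE [P1→D gives 9>0]
(C,Q): not NE [P1→D gives 9>6; P2→P gives 4>0]
(C,R): not NE [P1→A gives 8>2; P2→P gives 4>0]
(D,P): not NE [P2→R gives 6>2]
(D,Q): not NE [P2→R gives 6>1]
(D,R): not NE [P1→A gives 8>4]

Nash profiles: (A,R)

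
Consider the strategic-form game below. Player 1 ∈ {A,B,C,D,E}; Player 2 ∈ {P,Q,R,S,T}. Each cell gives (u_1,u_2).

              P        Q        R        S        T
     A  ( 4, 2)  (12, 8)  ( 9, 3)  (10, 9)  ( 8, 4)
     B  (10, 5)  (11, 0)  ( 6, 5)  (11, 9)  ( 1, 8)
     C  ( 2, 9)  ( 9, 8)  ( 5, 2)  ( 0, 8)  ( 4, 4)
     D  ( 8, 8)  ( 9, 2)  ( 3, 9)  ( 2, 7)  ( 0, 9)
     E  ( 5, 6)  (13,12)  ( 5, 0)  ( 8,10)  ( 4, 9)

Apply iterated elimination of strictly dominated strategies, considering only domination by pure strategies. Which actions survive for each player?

Survivors P1:{A,B,E} P2:{Q,S}

P1 drop C (A beats it: P:4>2 Q:12>9 R:9>5 S:10>0 T:8>4)
P1 drop D (B beats it: P:10>8 Q:11>9 R:6>3 S:11>2 T:1>0)
P2 drop P (S beats it: A:9>2 B:9>5 E:10>6)
P2 drop R (S beats it: A:9>3 B:9>5 E:10>0)
P2 drop T (S beats it: A:9>4 B:9>8 E:10>9)
P1→{A,B,E} P2→{Q,S}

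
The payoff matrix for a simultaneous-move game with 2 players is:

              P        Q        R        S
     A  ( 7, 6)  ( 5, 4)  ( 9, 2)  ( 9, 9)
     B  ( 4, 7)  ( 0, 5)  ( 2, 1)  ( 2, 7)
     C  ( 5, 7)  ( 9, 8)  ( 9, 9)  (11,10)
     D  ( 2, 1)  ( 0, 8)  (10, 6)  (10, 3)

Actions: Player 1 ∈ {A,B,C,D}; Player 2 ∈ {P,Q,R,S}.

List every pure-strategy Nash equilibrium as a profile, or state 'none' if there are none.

(A,P): not NE [P2→S gives 9>6]
(A,Q): not NE [P1→C gives 9>5; P2→S gives 9>4]
(A,R): not NE [P1→D gives 10>9; P2→S gives 9>2]
(A,S): not NE [P1→C gives 11>9]
(B,P): not NE [P1→A gives 7>4]
(B,Q): not NE [P1→C gives 9>0; P2→S gives 7>5]
(B,R): not NE [P1→D gives 10>2; P2→S gives 7>1]
(B,S): not NE [P1→C gives 11>2]
(C,P): not NE [P1→A gives 7>5; P2→S gives 10>7]
(C,Q): not NE [P2→S gives 10>8]
(C,R): not NE [P1→D gives 10>9; P2→S gives 10>9]
(C,S): NE
(D,P): not NE [P1→A gives 7>2; P2→Q gives 8>1]
(D,Q): not NE [P1→C gives 9>0]
(D,R): not NE [P2→Q gives 8>6]
(D,S): not NE [P1→C gives 11>10; P2→Q gives 8>3]

PSNE = {(C,S)}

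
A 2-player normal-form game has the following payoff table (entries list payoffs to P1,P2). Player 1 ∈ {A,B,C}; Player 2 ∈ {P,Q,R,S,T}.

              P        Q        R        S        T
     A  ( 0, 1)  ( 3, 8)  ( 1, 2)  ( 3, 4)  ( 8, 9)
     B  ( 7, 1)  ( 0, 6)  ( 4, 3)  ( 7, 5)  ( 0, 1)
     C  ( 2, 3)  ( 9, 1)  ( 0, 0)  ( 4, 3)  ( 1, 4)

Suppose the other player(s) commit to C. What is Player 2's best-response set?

u_2(P vs C) = 3
u_2(Q vs C) = 1
u_2(R vs C) = 0
u_2(S vs C) = 3
u_2(T vs C) = 4
max payoff 4 at {T}

argmax u_2 = {T}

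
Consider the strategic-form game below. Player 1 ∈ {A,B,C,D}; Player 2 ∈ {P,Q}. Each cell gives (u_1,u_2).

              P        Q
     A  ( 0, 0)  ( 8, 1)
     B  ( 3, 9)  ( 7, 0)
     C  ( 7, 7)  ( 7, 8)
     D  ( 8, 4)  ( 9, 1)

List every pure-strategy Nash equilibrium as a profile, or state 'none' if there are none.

Nash profiles: (D,P)

(A,P): not NE [P1→D gives 8>0; P2→Q gives 1>0]
(A,Q): not NE [P1→D gives 9>8]
(B,P): not NE [P1→D gives 8>3]
(B,Q): not NE [P1→D gives 9>7; P2→P gives 9>0]
(C,P): not NE [P1→D gives 8>7; P2→Q gives 8>7]
(C,Q): not NE [P1→D gives 9>7]
(D,P): NE
(D,Q): not NE [P2→P gives 4>1]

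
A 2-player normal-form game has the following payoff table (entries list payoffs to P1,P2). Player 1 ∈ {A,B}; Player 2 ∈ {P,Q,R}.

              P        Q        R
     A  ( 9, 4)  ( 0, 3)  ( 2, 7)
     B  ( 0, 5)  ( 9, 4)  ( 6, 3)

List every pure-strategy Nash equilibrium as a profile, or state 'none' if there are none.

No pure NE.

(A,P): not NE [P2→R gives 7>4]
(A,Q): not NE [P1→B gives 9>0; P2→R gives 7>3]
(A,R): not NE [P1→B gives 6>2]
(B,P): not NE [P1→A gives 9>0]
(B,Q): not NE [P2→P gives 5>4]
(B,R): not NE [P2→P gives 5>3]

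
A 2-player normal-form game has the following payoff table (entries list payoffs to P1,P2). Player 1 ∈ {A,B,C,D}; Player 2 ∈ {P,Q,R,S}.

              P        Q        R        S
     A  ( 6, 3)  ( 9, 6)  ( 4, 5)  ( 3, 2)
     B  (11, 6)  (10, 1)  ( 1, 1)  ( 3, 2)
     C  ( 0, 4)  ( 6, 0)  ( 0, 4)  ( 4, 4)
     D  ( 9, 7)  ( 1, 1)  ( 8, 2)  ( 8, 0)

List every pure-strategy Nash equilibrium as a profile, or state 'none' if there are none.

PSNE = {(B,P)}

(A,P): not NE [P1→B gives 11>6; P2→Q gives 6>3]
(A,Q): not NE [P1→B gives 10>9]
(A,R): not NE [P1→D gives 8>4; P2→Q gives 6>5]
(A,S): not NE [P1→D gives 8>3; P2→Q gives 6>2]
(B,P): NE
(B,Q): not NE [P2→P gives 6>1]
(B,R): not NE [P1→D gives 8>1; P2→P gives 6>1]
(B,S): not NE [P1→D gives 8>3; P2→P gives 6>2]
(C,P): not NE [P1→B gives 11>0]
(C,Q): not NE [P1→B gives 10>6; P2→S gives 4>0]
(C,R): not NE [P1→D gives 8>0]
(C,S): not NE [P1→D gives 8>4]
(D,P): not NE [P1→B gives 11>9]
(D,Q): not NE [P1→B gives 10>1; P2→P gives 7>1]
(D,R): not NE [P2→P gives 7>2]
(D,S): not NE [P2→P gives 7>0]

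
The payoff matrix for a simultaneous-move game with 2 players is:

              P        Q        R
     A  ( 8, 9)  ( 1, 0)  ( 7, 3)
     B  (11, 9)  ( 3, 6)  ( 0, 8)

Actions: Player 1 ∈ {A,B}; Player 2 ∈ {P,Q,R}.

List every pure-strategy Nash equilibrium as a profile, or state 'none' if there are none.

(A,P): not NE [P1→B gives 11>8]
(A,Q): not NE [P1→B gives 3>1; P2→P gives 9>0]
(A,R): not NE [P2→P gives 9>3]
(B,P): NE
(B,Q): not NE [P2→P gives 9>6]
(B,R): not NE [P1→A gives 7>0; P2→P gives 9>8]

NE set: (B,P)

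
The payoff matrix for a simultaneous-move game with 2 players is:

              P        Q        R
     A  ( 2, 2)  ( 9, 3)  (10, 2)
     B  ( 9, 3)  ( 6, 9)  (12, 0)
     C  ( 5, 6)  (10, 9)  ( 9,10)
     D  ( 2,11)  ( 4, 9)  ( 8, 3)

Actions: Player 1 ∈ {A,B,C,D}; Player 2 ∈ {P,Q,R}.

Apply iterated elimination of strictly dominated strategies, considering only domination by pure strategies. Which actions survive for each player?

IESDS → P1:{A,B,C} P2:{Q,R}

P1 drop D (B beats it: P:9>2 Q:6>4 R:12>8)
P2 drop P (Q beats it: A:3>2 B:9>3 C:9>6)
P1→{A,B,C} P2→{Q,R}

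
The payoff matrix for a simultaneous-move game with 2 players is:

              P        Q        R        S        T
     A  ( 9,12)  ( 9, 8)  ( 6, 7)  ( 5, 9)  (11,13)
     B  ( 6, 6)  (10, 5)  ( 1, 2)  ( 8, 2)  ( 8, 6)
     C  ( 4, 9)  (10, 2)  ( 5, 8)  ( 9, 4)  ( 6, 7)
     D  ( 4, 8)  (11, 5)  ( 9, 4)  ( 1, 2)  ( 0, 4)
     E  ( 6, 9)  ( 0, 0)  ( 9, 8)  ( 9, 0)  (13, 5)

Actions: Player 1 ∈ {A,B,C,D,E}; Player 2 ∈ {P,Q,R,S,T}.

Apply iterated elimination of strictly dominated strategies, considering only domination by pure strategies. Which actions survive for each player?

P2 drop Q (P beats it: A:12>8 B:6>5 C:9>2 D:8>5 E:9>0)
P2 drop R (P beats it: A:12>7 B:6>2 C:9>8 D:8>4 E:9>8)
P1 drop D (A beats it: P:9>4 S:5>1 T:11>0)
P2 drop S (P beats it: A:12>9 B:6>2 C:9>4 E:9>0)
P1 drop B (A beats it: P:9>6 T:11>8)
P1 drop C (A beats it: P:9>4 T:11>6)
P1→{A,E} P2→{P,T}

Survivors P1:{A,E} P2:{P,T}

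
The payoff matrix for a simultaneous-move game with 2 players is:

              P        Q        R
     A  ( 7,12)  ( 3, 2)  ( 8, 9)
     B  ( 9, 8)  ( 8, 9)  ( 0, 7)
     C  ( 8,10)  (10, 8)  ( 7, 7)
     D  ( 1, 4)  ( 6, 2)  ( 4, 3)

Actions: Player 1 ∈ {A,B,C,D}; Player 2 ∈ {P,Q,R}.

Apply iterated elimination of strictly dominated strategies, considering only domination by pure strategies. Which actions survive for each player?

IESDS → P1:{B,C} P2:{P,Q}

P1 drop D (C beats it: P:8>1 Q:10>6 R:7>4)
P2 drop R (P beats it: A:12>9 B:8>7 C:10>7)
P1 drop A (B beats it: P:9>7 Q:8>3)
P1→{B,C} P2→{P,Q}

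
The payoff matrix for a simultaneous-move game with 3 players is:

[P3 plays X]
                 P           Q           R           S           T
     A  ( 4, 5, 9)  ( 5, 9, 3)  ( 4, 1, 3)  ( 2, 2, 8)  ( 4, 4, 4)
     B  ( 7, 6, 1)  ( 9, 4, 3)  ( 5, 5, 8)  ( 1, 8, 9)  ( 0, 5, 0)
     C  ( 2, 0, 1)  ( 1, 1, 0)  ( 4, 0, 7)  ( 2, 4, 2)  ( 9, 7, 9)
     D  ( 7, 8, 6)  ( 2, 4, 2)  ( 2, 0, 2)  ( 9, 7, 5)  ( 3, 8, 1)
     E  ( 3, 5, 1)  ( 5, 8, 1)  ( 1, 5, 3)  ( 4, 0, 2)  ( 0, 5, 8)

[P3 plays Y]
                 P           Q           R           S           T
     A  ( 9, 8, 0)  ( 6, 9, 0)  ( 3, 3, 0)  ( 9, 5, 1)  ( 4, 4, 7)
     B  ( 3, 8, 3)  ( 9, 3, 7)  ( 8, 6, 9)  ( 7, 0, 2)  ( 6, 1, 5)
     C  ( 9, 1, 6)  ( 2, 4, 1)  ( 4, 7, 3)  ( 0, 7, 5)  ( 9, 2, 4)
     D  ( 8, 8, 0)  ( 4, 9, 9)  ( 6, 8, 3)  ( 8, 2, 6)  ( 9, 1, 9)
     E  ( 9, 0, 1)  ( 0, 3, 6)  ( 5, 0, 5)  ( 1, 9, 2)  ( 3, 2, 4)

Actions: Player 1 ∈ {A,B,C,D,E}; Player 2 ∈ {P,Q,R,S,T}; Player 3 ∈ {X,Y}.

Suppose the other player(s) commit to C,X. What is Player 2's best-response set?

u_2(P vs C,X) = 0
u_2(Q vs C,X) = 1
u_2(R vs C,X) = 0
u_2(S vs C,X) = 4
u_2(T vs C,X) = 7
max payoff 7 at {T}

P2 best: {T}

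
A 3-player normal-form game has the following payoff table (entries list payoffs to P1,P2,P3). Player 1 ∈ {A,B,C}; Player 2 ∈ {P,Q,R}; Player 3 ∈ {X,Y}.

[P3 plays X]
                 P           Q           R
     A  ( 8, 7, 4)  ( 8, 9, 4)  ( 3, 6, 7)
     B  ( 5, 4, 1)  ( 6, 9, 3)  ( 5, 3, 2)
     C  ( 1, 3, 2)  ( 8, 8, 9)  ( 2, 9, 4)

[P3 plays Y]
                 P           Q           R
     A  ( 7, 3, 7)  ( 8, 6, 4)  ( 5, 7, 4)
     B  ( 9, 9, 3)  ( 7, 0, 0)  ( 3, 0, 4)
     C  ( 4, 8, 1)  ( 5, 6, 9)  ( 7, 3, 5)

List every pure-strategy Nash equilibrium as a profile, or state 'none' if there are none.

(A,P,X): not NE [P2→Q gives 9>7; P3→Y gives 7>4]
(A,P,Y): not NE [P1→B gives 9>7; P2→R gives 7>3]
(A,Q,X): NE
(A,Q,Y): not NE [P2→R gives 7>6]
(A,R,X): not NE [P1→B gives 5>3; P2→Q gives 9>6]
(A,R,Y): not NE [P1→C gives 7>5; P3→X gives 7>4]
(B,P,X): not NE [P1→A gives 8>5; P2→Q gives 9>4; P3→Y gives 3>1]
(B,P,Y): NE
(B,Q,X): not NE [P1→C gives 8>6]
(B,Q,Y): not NE [P1→A gives 8>7; P2→P gives 9>0; P3→X gives 3>0]
(B,R,X): not NE [P2→Q gives 9>3; P3→Y gives 4>2]
(B,R,Y): not NE [P1→C gives 7>3; P2→P gives 9>0]
(C,P,X): not NE [P1→A gives 8>1; P2→R gives 9>3]
(C,P,Y): not NE [P1→B gives 9>4; P3→X gives 2>1]
(C,Q,X): not NE [P2→R gives 9>8]
(C,Q,Y): not NE [P1→A gives 8>5; P2→P gives 8>6]
(C,R,X): not NE [P1→B gives 5>2; P3→Y gives 5>4]
(C,R,Y): not NE [P2→P gives 8>3]

NE set: (A,Q,X), (B,P,Y)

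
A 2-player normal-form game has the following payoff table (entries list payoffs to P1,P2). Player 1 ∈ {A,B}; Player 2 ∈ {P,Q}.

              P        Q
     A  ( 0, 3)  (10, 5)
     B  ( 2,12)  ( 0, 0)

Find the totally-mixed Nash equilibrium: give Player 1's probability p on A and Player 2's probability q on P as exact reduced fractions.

P1 indiff ⇒ q·0+(1-q)·10 = q·2+(1-q)·0 ⇒ q(-2) = (1-q)(-10) ⇒ q = 5/6
P2 indiff ⇒ p·3+(1-p)·12 = p·5+(1-p)·0 ⇒ p(-2) = (1-p)(-12) ⇒ p = 6/7

(p,q) = (6/7, 5/6)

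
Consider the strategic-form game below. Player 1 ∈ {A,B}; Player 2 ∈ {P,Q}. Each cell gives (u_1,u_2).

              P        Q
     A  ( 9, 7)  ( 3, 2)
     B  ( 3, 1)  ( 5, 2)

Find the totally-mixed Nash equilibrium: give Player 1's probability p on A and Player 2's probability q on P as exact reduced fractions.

p=1/6, q=1/4

P1 indiff ⇒ q·9+(1-q)·3 = q·3+(1-q)·5 ⇒ q(6) = (1-q)(2) ⇒ q = 1/4
P2 indiff ⇒ p·7+(1-p)·1 = p·2+(1-p)·2 ⇒ p(5) = (1-p)(1) ⇒ p = 1/6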